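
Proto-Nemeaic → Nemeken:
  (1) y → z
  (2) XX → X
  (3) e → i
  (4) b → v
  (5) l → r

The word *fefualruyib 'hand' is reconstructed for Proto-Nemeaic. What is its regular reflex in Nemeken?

fifuarruziv

Nemeken: start from *fefualruyib.
  rule 1 (unconditioned shift): fefualruyib → fefualruzib
  rule 2: no change — fefualruzib
  rule 3 (vowel merger): fefualruzib → fifualruzib
  rule 4 (unconditioned shift): fifualruzib → fifualruziv
  rule 5 (unconditioned shift): fifualruziv → fifuarruziv
  ⇒ Nemeken fifuarruziv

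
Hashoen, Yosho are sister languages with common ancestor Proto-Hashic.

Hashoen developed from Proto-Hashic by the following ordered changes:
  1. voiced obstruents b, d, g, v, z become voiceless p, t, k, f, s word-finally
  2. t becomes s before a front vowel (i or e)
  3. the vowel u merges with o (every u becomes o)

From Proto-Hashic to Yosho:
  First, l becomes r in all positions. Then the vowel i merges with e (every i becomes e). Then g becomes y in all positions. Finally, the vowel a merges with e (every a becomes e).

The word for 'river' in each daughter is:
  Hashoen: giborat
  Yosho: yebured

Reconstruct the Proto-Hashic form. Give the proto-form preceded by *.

*giburad

Position 4: Hashoen has o, Yosho has u. Yosho preserves u here (none of its changes turn any other segment into u), so the proto-segment is *u.
Position 1: Hashoen has g, Yosho has y. Hashoen preserves g here (none of its changes turn any other segment into g), so the proto-segment is *g.
This points to *giburad. Verify forward in each daughter:
Hashoen: *giburad > giburat > giborat  (by final devoicing, vowel merger)
Yosho: start from *giburad.
  rule 1: no change — giburad
  rule 2 (vowel merger): giburad → geburad
  rule 3 (unconditioned shift): geburad → yeburad
  rule 4 (vowel merger): yeburad → yebured
  ⇒ Yosho yebured
Only *giburad yields all of Hashoen giborat, Yosho yebured.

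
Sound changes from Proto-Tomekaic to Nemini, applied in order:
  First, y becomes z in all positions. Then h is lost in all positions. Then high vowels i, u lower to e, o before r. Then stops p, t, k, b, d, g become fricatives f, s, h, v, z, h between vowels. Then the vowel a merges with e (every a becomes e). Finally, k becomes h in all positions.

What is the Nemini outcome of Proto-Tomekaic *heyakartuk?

Nemini: start from *heyakartuk.
  rule 1 (unconditioned shift): heyakartuk → hezakartuk
  rule 2 (h-loss): hezakartuk → ezakartuk
  rule 3: no change — ezakartuk
  rule 4 (intervocalic lenition): ezakartuk → ezahartuk
  rule 5 (vowel merger): ezahartuk → ezehertuk
  rule 6 (unconditioned shift): ezehertuk → ezehertuh
  ⇒ Nemini ezehertuh

ezehertuh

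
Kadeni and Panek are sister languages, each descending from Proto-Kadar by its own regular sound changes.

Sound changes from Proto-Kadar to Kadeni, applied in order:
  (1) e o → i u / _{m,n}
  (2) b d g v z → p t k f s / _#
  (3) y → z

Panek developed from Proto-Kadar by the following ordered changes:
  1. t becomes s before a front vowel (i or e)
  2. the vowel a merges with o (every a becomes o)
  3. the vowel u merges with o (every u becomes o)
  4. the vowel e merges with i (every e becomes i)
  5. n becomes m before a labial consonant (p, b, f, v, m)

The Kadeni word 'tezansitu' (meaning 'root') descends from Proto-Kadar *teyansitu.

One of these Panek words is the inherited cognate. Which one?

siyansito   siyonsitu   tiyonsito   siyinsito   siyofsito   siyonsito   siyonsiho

siyonsito

Panek: *teyansitu
  teyansitu → seyansitu   [palatalisation]
  seyansitu → seyonsitu   [vowel merger]
  seyonsitu → seyonsito   [vowel merger]
  seyonsito → siyonsito   [vowel merger]
  siyonsito (rule 5 does not apply)
  giving Panek siyonsito.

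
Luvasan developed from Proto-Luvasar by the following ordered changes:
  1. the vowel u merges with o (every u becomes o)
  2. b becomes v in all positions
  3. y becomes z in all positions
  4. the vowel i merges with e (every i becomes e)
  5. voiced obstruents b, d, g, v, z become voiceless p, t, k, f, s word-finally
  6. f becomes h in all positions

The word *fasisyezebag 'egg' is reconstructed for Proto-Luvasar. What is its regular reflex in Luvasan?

Luvasan: *fasisyezebag > fasisyezevag > fasiszezevag > faseszezevag > faseszezevak > haseszezevak  (by unconditioned shift, unconditioned shift, vowel merger, final devoicing, unconditioned shift)

haseszezevak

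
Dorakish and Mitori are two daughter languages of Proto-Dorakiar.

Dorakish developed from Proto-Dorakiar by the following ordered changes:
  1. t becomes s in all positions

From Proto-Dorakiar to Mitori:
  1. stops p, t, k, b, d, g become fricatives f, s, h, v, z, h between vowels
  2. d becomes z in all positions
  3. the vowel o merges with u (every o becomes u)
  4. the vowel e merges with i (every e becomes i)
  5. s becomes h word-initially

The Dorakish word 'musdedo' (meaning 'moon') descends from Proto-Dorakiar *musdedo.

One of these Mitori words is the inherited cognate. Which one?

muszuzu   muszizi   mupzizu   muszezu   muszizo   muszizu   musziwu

Mitori: *musdedo
  musdedo → musdezo   [intervocalic lenition]
  musdezo → muszezo   [unconditioned shift]
  muszezo → muszezu   [vowel merger]
  muszezu → muszizu   [vowel merger]
  muszizu (rule 5 does not apply)
  giving Mitori muszizu.
The other candidates each miss or misapply at least one Mitori change.

muszizu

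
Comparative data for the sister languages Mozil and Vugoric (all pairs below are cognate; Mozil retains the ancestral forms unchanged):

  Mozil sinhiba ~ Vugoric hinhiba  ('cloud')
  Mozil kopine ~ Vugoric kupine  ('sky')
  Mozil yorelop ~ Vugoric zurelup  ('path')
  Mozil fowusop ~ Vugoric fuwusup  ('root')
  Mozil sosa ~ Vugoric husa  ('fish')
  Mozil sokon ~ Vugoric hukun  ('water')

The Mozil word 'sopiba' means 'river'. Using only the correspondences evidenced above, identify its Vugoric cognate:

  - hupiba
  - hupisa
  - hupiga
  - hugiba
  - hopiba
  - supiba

sosa ~ husa, sokon ~ hukun — Mozil s corresponds to Vugoric h word-initially before a back vowel.
kopine ~ kupine, yorelop ~ zurelup — Mozil o corresponds to Vugoric u after a consonant, before a labial obstruent.
Applying these to Mozil 'sopiba':
  sopiba → hopiba   (s→h word-initially before a back vowel)
  hopiba → hupiba   (o→u after a consonant, before a labial obstruent)
So the Vugoric cognate is 'hupiba'.

hupiba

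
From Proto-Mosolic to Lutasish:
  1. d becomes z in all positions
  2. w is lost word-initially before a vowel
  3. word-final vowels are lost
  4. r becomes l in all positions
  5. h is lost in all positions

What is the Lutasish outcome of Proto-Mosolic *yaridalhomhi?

yalizalom

Lutasish: *yaridalhomhi > yarizalhomhi > yarizalhomh > yalizalhomh > yalizalom  (by unconditioned shift, apocope, unconditioned shift, h-loss)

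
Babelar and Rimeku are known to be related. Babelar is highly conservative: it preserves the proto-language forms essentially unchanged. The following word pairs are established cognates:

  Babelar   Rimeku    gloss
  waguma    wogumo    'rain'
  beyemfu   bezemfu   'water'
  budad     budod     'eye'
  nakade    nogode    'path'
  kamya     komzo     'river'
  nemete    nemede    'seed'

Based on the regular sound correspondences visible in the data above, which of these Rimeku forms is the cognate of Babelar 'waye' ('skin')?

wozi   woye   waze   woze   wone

woze

waguma ~ wogumo, budad ~ budod — Babelar a corresponds to Rimeku o after a consonant, before a consonant other than r, m, n, p, b, f, v.
beyemfu ~ bezemfu — Babelar y corresponds to Rimeku z between vowels (before a front vowel).
Applying these to Babelar 'waye':
  waye → woye   (a→o after a consonant, before a consonant other than r, m, n, p, b, f, v)
  woye → woze   (y→z between vowels (before a front vowel))
So the Rimeku cognate is 'woze'.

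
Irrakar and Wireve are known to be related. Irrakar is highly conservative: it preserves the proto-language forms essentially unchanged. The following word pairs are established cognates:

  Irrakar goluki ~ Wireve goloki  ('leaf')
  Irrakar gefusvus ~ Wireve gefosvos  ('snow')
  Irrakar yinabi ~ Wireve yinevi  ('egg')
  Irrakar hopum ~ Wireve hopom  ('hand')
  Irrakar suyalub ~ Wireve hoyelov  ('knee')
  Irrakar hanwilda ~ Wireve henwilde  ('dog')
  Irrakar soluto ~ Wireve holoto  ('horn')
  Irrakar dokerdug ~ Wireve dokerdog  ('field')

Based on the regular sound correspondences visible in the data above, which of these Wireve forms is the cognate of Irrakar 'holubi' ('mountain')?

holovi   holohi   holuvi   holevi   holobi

suyalub ~ hoyelov — Irrakar u corresponds to Wireve o after a consonant, before a labial obstruent.
yinabi ~ yinevi — Irrakar b corresponds to Wireve v between vowels (before a front vowel).
Applying these to Irrakar 'holubi':
  holubi → holobi   (u→o after a consonant, before a labial obstruent)
  holobi → holovi   (b→v between vowels (before a front vowel))
So the Wireve cognate is 'holovi'.

holovi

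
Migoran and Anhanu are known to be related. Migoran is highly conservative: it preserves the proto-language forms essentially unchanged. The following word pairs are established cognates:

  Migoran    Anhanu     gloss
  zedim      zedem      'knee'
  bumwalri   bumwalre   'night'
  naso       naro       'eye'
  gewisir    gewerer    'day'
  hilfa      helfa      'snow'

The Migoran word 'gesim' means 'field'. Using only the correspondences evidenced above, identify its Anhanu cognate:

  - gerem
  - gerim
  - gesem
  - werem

gerem

gewisir ~ gewerer — Migoran s corresponds to Anhanu r between vowels (before a front vowel).
zedim ~ zedem — Migoran i corresponds to Anhanu e after a consonant, before a nasal.
Applying these to Migoran 'gesim':
  gesim → gerim   (s→r between vowels (before a front vowel))
  gerim → gerem   (i→e after a consonant, before a nasal)
So the Anhanu cognate is 'gerem'.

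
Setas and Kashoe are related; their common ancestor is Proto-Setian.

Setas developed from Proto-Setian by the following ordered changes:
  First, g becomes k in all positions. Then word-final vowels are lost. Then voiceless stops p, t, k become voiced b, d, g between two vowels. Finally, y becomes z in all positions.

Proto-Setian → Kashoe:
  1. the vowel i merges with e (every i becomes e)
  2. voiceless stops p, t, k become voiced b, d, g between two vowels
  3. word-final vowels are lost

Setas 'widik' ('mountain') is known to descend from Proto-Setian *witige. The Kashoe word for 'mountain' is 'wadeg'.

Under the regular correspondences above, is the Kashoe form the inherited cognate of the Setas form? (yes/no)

no

Derive the expected Kashoe reflex of *witige:
Kashoe: *witige
  witige → wetege   [vowel merger]
  wetege → wedege   [intervocalic voicing]
  wedege → wedeg   [apocope]
  giving Kashoe wedeg.
The regular Kashoe reflex would be 'wedeg', but the attested form is 'wadeg'. The correspondence is irregular, so they are not cognates (the Kashoe form has a different source).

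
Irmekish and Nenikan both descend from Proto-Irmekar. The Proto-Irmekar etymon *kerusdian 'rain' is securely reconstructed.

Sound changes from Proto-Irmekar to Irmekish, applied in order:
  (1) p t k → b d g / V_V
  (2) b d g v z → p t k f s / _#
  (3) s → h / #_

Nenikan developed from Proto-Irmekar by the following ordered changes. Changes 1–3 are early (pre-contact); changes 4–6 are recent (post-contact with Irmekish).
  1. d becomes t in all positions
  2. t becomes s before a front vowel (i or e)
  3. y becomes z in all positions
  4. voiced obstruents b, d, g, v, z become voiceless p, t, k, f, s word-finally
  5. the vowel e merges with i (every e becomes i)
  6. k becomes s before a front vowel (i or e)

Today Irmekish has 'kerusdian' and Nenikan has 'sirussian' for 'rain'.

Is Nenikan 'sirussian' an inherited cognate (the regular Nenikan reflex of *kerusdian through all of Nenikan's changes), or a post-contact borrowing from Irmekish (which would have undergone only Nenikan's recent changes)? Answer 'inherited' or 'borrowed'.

inherited

If inherited, *kerusdian would pass through all of Nenikan's changes:
Nenikan: start from *kerusdian.
  rule 1 (unconditioned shift): kerusdian → kerustian
  rule 2 (palatalisation): kerustian → kerussian
  rule 3: no change — kerussian
  rule 4: no change — kerussian
  rule 5 (vowel merger): kerussian → kirussian
  rule 6 (palatalisation): kirussian → sirussian
  ⇒ Nenikan sirussian
If borrowed from Irmekish 'kerusdian' after the early changes, it would undergo only the recent ones:
  rule 4 (final devoicing): no change (kerusdian)
  rule 5 (vowel merger): kerusdian → kirusdian
  rule 6 (palatalisation): kirusdian → sirusdian
  ⇒ as a loan: sirusdian
Nenikan 'sirussian' matches the inherited outcome exactly, so it is an inherited cognate, not a loan.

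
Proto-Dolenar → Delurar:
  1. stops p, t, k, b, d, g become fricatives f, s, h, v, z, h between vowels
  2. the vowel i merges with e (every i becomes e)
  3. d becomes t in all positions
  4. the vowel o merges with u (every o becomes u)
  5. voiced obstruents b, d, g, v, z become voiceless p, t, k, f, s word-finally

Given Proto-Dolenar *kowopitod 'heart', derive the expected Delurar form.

Delurar: *kowopitod > kowofisod > kowofesod > kowofesot > kuwufesut  (by intervocalic lenition, vowel merger, unconditioned shift, vowel merger)

kuwufesut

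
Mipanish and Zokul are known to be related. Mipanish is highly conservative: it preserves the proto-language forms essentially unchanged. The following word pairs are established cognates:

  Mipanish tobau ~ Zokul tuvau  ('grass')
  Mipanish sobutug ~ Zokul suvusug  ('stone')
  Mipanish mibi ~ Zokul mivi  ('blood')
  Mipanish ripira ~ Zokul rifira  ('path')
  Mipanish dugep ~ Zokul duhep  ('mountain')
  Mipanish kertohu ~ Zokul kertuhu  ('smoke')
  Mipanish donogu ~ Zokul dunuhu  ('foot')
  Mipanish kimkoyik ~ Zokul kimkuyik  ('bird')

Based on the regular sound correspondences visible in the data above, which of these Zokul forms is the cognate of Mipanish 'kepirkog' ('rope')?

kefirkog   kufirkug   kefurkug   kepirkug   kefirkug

ripira ~ rifira — Mipanish p corresponds to Zokul f between vowels (before a front vowel).
kertohu ~ kertuhu, donogu ~ dunuhu — Mipanish o corresponds to Zokul u after a consonant, before a consonant other than r, m, n, p, b, f, v.
Applying these to Mipanish 'kepirkog':
  kepirkog → kefirkog   (p→f between vowels (before a front vowel))
  kefirkog → kefirkug   (o→u after a consonant, before a consonant other than r, m, n, p, b, f, v)
So the Zokul cognate is 'kefirkug'.

kefirkug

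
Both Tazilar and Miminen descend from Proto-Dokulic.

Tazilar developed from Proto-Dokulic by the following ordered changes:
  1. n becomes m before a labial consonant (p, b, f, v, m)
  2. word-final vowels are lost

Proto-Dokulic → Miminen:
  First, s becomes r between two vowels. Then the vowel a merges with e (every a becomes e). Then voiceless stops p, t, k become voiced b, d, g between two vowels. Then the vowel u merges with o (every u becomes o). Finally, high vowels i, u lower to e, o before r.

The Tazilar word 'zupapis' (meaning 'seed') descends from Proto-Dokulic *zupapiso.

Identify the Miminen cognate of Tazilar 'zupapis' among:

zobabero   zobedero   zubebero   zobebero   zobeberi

zobebero

Miminen: *zupapiso
  zupapiso → zupapiro   [rhotacism]
  zupapiro → zupepiro   [vowel merger]
  zupepiro → zubebiro   [intervocalic voicing]
  zubebiro → zobebiro   [vowel merger]
  zobebiro → zobebero   [pre-rhotic lowering]
  giving Miminen zobebero.
The other candidates each miss or misapply at least one Miminen change.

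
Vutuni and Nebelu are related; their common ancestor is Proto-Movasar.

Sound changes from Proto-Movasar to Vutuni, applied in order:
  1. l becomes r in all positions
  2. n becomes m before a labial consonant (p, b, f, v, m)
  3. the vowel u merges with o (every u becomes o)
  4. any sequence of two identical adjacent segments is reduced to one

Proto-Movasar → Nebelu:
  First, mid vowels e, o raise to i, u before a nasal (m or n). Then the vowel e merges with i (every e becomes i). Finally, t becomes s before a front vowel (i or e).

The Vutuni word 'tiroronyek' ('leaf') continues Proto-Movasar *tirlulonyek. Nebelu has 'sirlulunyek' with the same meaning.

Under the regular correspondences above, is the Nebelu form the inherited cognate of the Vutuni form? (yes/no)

no

Derive the expected Nebelu reflex of *tirlulonyek:
Nebelu: *tirlulonyek > tirlulunyek > tirlulunyik > sirlulunyik  (by pre-nasal raising, vowel merger, palatalisation)
The regular Nebelu reflex would be 'sirlulunyik', but the attested form is 'sirlulunyek'. The correspondence is irregular, so they are not cognates (the Nebelu form has a different source).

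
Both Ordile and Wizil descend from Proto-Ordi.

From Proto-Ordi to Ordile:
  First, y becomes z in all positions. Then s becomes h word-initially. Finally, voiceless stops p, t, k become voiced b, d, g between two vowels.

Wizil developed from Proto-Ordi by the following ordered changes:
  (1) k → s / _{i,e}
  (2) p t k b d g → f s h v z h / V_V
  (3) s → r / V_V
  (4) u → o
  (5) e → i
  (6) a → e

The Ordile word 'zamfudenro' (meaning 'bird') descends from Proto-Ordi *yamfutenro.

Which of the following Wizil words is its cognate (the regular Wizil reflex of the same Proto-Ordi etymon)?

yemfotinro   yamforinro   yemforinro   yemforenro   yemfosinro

Wizil: *yamfutenro
  yamfutenro (rule 1 does not apply)
  yamfutenro → yamfusenro   [intervocalic lenition]
  yamfusenro → yamfurenro   [rhotacism]
  yamfurenro → yamforenro   [vowel merger]
  yamforenro → yamforinro   [vowel merger]
  yamforinro → yemforinro   [vowel merger]
  giving Wizil yemforinro.
Only 'yemforinro' matches the regular Wizil development of *yamfutenro.

yemforinro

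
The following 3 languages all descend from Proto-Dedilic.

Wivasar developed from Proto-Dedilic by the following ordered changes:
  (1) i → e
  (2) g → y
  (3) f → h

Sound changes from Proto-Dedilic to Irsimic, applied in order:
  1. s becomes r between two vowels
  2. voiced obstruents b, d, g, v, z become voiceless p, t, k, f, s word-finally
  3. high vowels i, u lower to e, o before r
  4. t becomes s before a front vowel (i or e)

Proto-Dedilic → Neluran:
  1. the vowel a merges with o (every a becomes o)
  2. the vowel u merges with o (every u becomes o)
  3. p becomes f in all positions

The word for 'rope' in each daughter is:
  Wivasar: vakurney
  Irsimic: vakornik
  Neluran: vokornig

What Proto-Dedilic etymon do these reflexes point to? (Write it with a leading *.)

*vakurnig

Position 2: Wivasar has a, Irsimic has a, Neluran has o. Wivasar preserves a here (none of its changes turn any other segment into a), so the proto-segment is *a.
Position 4: Wivasar has u, Irsimic has o, Neluran has o. Wivasar preserves u here (none of its changes turn any other segment into u), so the proto-segment is *u.
Position 7: Wivasar has e, Irsimic has i, Neluran has i. Irsimic preserves i here (none of its changes turn any other segment into i), so the proto-segment is *i.
Continuing position by position gives *vakurnig; check it forward:
Wivasar: *vakurnig > vakurneg > vakurney  (by vowel merger, unconditioned shift)
Irsimic: *vakurnig
  vakurnig (rule 1 does not apply)
  vakurnig → vakurnik   [final devoicing]
  vakurnik → vakornik   [pre-rhotic lowering]
  vakornik (rule 4 does not apply)
  giving Irsimic vakornik.
Neluran: *vakurnig > vokurnig > vokornig  (by vowel merger, vowel merger)
*vakurnig is the unique common source.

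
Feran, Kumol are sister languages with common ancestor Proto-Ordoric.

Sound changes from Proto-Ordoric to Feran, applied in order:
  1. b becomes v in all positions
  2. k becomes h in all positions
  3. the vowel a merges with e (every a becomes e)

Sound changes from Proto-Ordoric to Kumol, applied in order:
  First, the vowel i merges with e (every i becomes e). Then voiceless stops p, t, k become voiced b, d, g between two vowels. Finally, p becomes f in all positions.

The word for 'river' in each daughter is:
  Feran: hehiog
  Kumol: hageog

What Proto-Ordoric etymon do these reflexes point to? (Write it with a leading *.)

Position 2: Feran has e, Kumol has a. Kumol preserves a here (none of its changes turn any other segment into a), so the proto-segment is *a.
Position 3: Feran has h, Kumol has g. Taking the neighbouring segments as reconstructed: Feran h could go back to *k or *h; Kumol g could go back to *k or *g — the one source consistent with every daughter is *k.
Position 4: Feran has i, Kumol has e. Feran preserves i here (none of its changes turn any other segment into i), so the proto-segment is *i.
Verify the candidate proto-form against each daughter:
Feran: *hakiog > hahiog > hehiog  (by unconditioned shift, vowel merger)
Kumol: start from *hakiog.
  rule 1 (vowel merger): hakiog → hakeog
  rule 2 (intervocalic voicing): hakeog → hageog
  rule 3: no change — hageog
  ⇒ Kumol hageog
Only *hakiog yields all of Feran hehiog, Kumol hageog.

*hakiog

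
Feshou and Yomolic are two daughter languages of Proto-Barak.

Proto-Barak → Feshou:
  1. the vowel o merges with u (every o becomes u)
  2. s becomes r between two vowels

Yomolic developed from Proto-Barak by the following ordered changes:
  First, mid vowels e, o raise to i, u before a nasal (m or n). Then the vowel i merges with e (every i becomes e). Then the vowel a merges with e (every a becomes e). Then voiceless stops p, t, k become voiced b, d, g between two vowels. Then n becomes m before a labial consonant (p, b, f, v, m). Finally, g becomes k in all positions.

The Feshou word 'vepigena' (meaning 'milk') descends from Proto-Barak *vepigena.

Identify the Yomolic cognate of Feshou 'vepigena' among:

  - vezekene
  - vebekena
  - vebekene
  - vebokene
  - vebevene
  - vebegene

vebekene

Yomolic: *vepigena > vepigina > vepegena > vepegene > vebegene > vebekene  (by pre-nasal raising, vowel merger, vowel merger, intervocalic voicing, unconditioned shift)
The other candidates each miss or misapply at least one Yomolic change.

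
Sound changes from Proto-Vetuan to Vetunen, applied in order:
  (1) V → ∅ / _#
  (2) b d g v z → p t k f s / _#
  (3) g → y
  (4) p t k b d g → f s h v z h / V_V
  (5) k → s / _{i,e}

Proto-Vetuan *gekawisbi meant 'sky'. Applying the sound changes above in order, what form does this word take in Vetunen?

Vetunen: start from *gekawisbi.
  rule 1 (apocope): gekawisbi → gekawisb
  rule 2 (final devoicing): gekawisb → gekawisp
  rule 3 (unconditioned shift): gekawisp → yekawisp
  rule 4 (intervocalic lenition): yekawisp → yehawisp
  rule 5: no change — yehawisp
  ⇒ Vetunen yehawisp

yehawisp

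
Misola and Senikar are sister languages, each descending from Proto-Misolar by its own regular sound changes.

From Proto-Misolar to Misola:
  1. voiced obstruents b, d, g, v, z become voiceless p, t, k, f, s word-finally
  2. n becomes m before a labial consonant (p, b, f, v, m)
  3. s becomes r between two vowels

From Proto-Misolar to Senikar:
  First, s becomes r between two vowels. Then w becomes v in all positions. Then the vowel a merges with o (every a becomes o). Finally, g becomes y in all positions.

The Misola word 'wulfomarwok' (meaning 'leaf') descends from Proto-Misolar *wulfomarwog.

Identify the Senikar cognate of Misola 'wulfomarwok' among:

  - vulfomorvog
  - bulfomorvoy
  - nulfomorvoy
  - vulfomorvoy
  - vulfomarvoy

Senikar: start from *wulfomarwog.
  rule 1: no change — wulfomarwog
  rule 2 (unconditioned shift): wulfomarwog → vulfomarvog
  rule 3 (vowel merger): vulfomarvog → vulfomorvog
  rule 4 (unconditioned shift): vulfomorvog → vulfomorvoy
  ⇒ Senikar vulfomorvoy
The other candidates each miss or misapply at least one Senikar change.

vulfomorvoy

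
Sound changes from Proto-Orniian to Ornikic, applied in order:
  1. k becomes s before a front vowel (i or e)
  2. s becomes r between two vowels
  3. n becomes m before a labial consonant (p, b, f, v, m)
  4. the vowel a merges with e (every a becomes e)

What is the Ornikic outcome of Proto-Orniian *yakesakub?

Ornikic: *yakesakub
  yakesakub → yasesakub   [palatalisation]
  yasesakub → yarerakub   [rhotacism]
  yarerakub (rule 3 does not apply)
  yarerakub → yererekub   [vowel merger]
  giving Ornikic yererekub.

yererekub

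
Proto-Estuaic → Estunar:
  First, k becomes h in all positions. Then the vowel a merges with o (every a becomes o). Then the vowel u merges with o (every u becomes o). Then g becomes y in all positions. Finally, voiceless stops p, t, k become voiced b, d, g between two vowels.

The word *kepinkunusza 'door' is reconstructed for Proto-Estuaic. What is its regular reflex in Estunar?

Estunar: *kepinkunusza > hepinhunusza > hepinhunuszo > hepinhonoszo > hebinhonoszo  (by unconditioned shift, vowel merger, vowel merger, intervocalic voicing)

hebinhonoszo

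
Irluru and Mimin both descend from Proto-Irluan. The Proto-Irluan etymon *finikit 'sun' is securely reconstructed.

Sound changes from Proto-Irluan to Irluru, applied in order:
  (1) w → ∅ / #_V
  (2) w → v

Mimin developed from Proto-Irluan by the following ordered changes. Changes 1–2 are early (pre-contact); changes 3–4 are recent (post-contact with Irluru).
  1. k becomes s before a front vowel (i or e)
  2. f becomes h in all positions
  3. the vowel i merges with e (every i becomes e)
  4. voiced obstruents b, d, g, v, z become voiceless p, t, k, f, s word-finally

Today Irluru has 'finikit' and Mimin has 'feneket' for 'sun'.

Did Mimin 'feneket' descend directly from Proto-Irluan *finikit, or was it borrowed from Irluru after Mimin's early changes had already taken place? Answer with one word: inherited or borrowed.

If inherited, *finikit would pass through all of Mimin's changes:
Mimin: *finikit > finisit > hinisit > heneset  (by palatalisation, unconditioned shift, vowel merger)
If borrowed from Irluru 'finikit' after the early changes, it would undergo only the recent ones:
  rule 3 (vowel merger): finikit → feneket
  rule 4 (final devoicing): no change (feneket)
  ⇒ as a loan: feneket
Mimin 'feneket' matches the loan outcome 'feneket', not the inherited 'heneset' — it skipped the early Mimin changes, so it was borrowed from Irluru.

borrowed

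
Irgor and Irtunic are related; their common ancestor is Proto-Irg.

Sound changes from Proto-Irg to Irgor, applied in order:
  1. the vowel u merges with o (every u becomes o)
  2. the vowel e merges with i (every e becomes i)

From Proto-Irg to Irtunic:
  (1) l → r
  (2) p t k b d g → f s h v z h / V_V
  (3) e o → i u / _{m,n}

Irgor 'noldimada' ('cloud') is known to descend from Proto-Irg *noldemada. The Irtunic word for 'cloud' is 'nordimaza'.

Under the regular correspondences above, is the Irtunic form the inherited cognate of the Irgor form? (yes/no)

yes

Derive the expected Irtunic reflex of *noldemada:
Irtunic: start from *noldemada.
  rule 1 (unconditioned shift): noldemada → nordemada
  rule 2 (intervocalic lenition): nordemada → nordemaza
  rule 3 (pre-nasal raising): nordemaza → nordimaza
  ⇒ Irtunic nordimaza
Irtunic 'nordimaza' matches the regular reflex exactly, so the pair is cognate.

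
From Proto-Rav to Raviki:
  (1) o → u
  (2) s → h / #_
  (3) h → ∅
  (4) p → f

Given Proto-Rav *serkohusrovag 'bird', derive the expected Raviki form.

Raviki: start from *serkohusrovag.
  rule 1 (vowel merger): serkohusrovag → serkuhusruvag
  rule 2 (debuccalisation): serkuhusruvag → herkuhusruvag
  rule 3 (h-loss): herkuhusruvag → erkuusruvag
  rule 4: no change — erkuusruvag
  ⇒ Raviki erkuusruvag

erkuusruvag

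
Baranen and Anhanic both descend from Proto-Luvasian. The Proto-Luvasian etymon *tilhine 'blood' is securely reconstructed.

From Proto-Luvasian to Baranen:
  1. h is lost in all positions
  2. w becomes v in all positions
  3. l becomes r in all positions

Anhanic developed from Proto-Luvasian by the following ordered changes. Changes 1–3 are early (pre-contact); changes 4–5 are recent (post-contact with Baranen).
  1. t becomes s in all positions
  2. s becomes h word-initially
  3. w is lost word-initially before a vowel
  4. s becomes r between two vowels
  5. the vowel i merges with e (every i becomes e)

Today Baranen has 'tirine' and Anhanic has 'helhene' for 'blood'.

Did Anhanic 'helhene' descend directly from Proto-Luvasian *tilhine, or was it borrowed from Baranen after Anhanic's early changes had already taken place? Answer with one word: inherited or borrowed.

inherited

If inherited, *tilhine would pass through all of Anhanic's changes:
Anhanic: start from *tilhine.
  rule 1 (unconditioned shift): tilhine → silhine
  rule 2 (debuccalisation): silhine → hilhine
  rule 3: no change — hilhine
  rule 4: no change — hilhine
  rule 5 (vowel merger): hilhine → helhene
  ⇒ Anhanic helhene
If borrowed from Baranen 'tirine' after the early changes, it would undergo only the recent ones:
  rule 4 (rhotacism): no change (tirine)
  rule 5 (vowel merger): tirine → terene
  ⇒ as a loan: terene
Anhanic 'helhene' matches the inherited outcome exactly, so it is an inherited cognate, not a loan.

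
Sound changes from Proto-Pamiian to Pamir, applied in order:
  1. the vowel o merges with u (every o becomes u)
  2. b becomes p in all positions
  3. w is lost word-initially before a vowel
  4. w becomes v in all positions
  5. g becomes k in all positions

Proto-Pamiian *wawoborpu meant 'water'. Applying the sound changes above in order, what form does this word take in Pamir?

avupurpu

Pamir: *wawoborpu > wawuburpu > wawupurpu > awupurpu > avupurpu  (by vowel merger, unconditioned shift, glide loss, unconditioned shift)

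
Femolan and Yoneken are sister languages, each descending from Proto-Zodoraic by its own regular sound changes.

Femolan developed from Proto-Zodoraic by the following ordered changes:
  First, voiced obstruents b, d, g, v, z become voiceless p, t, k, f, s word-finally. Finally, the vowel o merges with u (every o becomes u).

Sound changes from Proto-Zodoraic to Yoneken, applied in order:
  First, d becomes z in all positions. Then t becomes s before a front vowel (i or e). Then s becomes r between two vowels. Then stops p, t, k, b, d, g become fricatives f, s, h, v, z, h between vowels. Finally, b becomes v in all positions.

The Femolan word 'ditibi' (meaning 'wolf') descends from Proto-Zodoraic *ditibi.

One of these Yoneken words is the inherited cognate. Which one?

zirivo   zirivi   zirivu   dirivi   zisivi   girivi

Yoneken: start from *ditibi.
  rule 1 (unconditioned shift): ditibi → zitibi
  rule 2 (palatalisation): zitibi → zisibi
  rule 3 (rhotacism): zisibi → ziribi
  rule 4 (intervocalic lenition): ziribi → zirivi
  rule 5: no change — zirivi
  ⇒ Yoneken zirivi

zirivi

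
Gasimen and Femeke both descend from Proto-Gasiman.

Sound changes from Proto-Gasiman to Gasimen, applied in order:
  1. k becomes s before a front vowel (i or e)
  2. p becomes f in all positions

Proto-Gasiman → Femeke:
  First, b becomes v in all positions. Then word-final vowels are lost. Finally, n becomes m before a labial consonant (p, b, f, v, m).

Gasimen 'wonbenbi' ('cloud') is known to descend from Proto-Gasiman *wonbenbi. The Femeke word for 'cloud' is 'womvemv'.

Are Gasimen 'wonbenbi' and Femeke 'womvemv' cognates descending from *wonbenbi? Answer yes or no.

Derive the expected Femeke reflex of *wonbenbi:
Femeke: *wonbenbi
  wonbenbi → wonvenvi   [unconditioned shift]
  wonvenvi → wonvenv   [apocope]
  wonvenv → womvemv   [nasal place assimilation]
  giving Femeke womvemv.
Femeke 'womvemv' matches the regular reflex exactly, so the pair is cognate.

yes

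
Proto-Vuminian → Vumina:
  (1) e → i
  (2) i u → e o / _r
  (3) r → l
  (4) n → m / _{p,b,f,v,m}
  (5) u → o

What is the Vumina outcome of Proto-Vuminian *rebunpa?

Vumina: start from *rebunpa.
  rule 1 (vowel merger): rebunpa → ribunpa
  rule 2: no change — ribunpa
  rule 3 (unconditioned shift): ribunpa → libunpa
  rule 4 (nasal place assimilation): libunpa → libumpa
  rule 5 (vowel merger): libumpa → libompa
  ⇒ Vumina libompa

libompa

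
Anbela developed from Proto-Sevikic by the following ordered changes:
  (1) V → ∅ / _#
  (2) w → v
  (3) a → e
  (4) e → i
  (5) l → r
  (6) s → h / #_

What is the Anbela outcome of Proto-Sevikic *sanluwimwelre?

Anbela: *sanluwimwelre
  sanluwimwelre → sanluwimwelr   [apocope]
  sanluwimwelr → sanluvimvelr   [unconditioned shift]
  sanluvimvelr → senluvimvelr   [vowel merger]
  senluvimvelr → sinluvimvilr   [vowel merger]
  sinluvimvilr → sinruvimvirr   [unconditioned shift]
  sinruvimvirr → hinruvimvirr   [debuccalisation]
  giving Anbela hinruvimvirr.

hinruvimvirr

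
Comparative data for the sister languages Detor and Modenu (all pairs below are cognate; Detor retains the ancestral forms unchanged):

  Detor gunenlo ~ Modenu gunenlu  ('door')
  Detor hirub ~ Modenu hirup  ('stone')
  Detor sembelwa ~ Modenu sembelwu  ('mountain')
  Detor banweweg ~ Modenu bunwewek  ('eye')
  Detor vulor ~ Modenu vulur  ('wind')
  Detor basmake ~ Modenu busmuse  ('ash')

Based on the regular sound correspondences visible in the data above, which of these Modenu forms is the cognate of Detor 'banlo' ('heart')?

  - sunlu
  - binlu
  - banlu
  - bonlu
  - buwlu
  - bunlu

bunlu

banweweg ~ bunwewek — Detor a corresponds to Modenu u after a consonant, before a nasal.
gunenlo ~ gunenlu — Detor o corresponds to Modenu u word-finally.
Applying these to Detor 'banlo':
  banlo → bunlo   (a→u after a consonant, before a nasal)
  bunlo → bunlu   (o→u word-finally)
So the Modenu cognate is 'bunlu'.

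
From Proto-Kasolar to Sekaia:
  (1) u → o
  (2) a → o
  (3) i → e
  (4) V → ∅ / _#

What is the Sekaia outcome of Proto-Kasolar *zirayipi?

zeroyep

Sekaia: *zirayipi > ziroyipi > zeroyepe > zeroyep  (by vowel merger, vowel merger, apocope)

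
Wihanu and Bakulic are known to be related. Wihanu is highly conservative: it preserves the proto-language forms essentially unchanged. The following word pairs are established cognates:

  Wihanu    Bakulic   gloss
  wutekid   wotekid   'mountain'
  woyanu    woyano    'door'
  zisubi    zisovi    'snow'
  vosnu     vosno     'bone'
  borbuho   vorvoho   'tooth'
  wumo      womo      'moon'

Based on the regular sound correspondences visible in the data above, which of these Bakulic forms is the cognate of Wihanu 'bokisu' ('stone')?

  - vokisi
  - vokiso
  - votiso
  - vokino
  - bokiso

borbuho ~ vorvoho — Wihanu b corresponds to Bakulic v word-initially before a back vowel.
woyanu ~ woyano, vosnu ~ vosno — Wihanu u corresponds to Bakulic o word-finally.
Applying these to Wihanu 'bokisu':
  bokisu → vokisu   (b→v word-initially before a back vowel)
  vokisu → vokiso   (u→o word-finally)
So the Bakulic cognate is 'vokiso'.

vokiso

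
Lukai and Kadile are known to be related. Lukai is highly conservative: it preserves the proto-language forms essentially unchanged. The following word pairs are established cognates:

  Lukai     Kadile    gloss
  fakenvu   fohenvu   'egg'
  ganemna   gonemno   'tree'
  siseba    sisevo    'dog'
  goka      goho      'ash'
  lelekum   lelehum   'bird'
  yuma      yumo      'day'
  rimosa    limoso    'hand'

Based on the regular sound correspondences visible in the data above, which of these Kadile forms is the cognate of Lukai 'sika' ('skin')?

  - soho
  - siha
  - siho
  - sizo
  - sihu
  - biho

siho

goka ~ goho — Lukai k corresponds to Kadile h between vowels (before a back vowel).
ganemna ~ gonemno, siseba ~ sisevo — Lukai a corresponds to Kadile o word-finally.
Applying these to Lukai 'sika':
  sika → siha   (k→h between vowels (before a back vowel))
  siha → siho   (a→o word-finally)
So the Kadile cognate is 'siho'.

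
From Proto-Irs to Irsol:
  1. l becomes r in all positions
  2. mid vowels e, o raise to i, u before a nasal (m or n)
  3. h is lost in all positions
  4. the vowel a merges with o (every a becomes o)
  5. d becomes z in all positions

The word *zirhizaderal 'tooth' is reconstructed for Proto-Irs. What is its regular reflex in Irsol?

Irsol: start from *zirhizaderal.
  rule 1 (unconditioned shift): zirhizaderal → zirhizaderar
  rule 2: no change — zirhizaderar
  rule 3 (h-loss): zirhizaderar → zirizaderar
  rule 4 (vowel merger): zirizaderar → zirizoderor
  rule 5 (unconditioned shift): zirizoderor → zirizozeror
  ⇒ Irsol zirizozeror

zirizozeror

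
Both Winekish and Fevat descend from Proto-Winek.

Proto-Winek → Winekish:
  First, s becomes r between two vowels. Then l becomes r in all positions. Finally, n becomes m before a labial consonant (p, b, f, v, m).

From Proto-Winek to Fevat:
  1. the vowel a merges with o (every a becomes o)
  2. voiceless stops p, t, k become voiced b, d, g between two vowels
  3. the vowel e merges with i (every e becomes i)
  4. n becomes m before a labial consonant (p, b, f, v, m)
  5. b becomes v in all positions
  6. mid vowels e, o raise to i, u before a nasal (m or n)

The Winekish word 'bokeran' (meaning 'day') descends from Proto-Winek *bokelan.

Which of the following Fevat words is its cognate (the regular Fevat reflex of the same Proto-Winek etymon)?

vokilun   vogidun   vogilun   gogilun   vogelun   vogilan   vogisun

Fevat: *bokelan > bokelon > bogelon > bogilon > vogilon > vogilun  (by vowel merger, intervocalic voicing, vowel merger, unconditioned shift, pre-nasal raising)
Among the options, 'vogilun' alone shows every Fevat change applied in order.

vogilun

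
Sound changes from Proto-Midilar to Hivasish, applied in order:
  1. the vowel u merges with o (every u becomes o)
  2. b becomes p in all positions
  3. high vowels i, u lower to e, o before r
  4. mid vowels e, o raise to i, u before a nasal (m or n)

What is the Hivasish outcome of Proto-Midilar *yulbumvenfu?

yolpumvinfo

Hivasish: *yulbumvenfu
  yulbumvenfu → yolbomvenfo   [vowel merger]
  yolbomvenfo → yolpomvenfo   [unconditioned shift]
  yolpomvenfo (rule 3 does not apply)
  yolpomvenfo → yolpumvinfo   [pre-nasal raising]
  giving Hivasish yolpumvinfo.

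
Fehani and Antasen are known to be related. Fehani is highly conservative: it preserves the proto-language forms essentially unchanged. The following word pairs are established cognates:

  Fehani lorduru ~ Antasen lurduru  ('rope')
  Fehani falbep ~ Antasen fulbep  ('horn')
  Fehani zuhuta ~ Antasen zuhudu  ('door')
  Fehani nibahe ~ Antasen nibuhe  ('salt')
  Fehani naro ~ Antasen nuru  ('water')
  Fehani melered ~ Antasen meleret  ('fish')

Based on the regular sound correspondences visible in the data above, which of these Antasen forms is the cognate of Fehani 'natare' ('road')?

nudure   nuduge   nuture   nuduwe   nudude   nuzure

nudure

falbep ~ fulbep, nibahe ~ nibuhe — Fehani a corresponds to Antasen u after a consonant, before a consonant other than r, m, n, p, b, f, v.
zuhuta ~ zuhudu — Fehani t corresponds to Antasen d between vowels (before a back vowel).
naro ~ nuru — Fehani a corresponds to Antasen u after a consonant, before r.
Applying these to Fehani 'natare':
  natare → nutare   (a→u after a consonant, before a consonant other than r, m, n, p, b, f, v)
  nutare → nudare   (t→d between vowels (before a back vowel))
  nudare → nudure   (a→u after a consonant, before r)
So the Antasen cognate is 'nudure'.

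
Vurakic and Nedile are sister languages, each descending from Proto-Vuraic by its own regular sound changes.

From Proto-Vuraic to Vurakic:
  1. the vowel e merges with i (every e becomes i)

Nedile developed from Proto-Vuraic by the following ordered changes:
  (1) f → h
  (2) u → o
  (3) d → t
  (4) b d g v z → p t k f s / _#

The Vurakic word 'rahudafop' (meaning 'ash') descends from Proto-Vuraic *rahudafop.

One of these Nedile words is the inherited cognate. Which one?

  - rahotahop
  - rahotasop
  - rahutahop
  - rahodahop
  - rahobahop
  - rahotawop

rahotahop

Nedile: *rahudafop > rahudahop > rahodahop > rahotahop  (by unconditioned shift, vowel merger, unconditioned shift)
The other candidates each miss or misapply at least one Nedile change.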